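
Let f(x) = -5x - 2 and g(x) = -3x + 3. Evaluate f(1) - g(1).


f(1) = -7
g(1) = 0
Difference = -7

-7


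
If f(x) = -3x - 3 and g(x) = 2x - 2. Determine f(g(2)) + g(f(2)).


f(g(2)) = -9
g(f(2)) = -20
Sum = -29

-29


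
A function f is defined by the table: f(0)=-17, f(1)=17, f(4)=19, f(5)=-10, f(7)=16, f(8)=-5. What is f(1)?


Reading from the table at x = 1

17


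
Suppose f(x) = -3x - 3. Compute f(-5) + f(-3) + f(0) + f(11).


-21


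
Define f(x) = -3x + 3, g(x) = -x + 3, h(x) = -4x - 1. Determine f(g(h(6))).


h(6) = -25
g(-25) = 28
f(28) = -81

-81


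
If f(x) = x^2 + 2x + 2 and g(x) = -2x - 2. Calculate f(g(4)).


g(4) = -10
f(-10) = 1*(-10)^2 + 2*(-10) + 2 = 82

82


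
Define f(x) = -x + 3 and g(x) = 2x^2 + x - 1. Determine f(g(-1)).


g(-1) = 0
f(0) = 3

3


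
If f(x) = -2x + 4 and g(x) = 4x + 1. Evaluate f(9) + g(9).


23


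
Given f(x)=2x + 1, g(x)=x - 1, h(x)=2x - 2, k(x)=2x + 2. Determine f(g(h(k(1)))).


11


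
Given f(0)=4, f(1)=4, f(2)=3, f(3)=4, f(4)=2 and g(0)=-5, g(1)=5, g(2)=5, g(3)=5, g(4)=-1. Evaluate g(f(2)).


f(2) = 3
g(3) = 5

5


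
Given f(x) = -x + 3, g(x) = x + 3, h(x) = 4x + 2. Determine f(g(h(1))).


h(1) = 6
g(6) = 9
f(9) = -6

-6


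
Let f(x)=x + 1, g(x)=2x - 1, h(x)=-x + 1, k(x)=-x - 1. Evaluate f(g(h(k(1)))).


k(1) = -2
h(-2) = 3
g(3) = 5
f(5) = 6

6


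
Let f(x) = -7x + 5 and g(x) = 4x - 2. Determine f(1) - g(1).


f(1) = -2
g(1) = 2
Difference = -4

-4


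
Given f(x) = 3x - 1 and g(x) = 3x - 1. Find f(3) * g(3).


f(3) = 8
g(3) = 8
Product = 64

64


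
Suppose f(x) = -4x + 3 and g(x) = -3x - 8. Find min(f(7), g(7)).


-29


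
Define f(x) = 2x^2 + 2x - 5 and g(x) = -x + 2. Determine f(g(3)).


g(3) = -1
f(-1) = 2*(-1)^2 + 2*(-1) - 5 = -5

-5


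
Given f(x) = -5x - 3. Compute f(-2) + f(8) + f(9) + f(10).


-137


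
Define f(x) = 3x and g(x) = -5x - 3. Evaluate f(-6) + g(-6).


9


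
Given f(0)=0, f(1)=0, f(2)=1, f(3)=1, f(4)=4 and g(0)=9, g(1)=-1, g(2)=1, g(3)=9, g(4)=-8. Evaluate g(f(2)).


f(2) = 1
g(1) = -1

-1


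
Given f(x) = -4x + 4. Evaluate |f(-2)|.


f(-2) = 12
|12| = 12

12


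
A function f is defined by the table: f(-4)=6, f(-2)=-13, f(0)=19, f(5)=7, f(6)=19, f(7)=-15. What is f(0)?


Reading from the table at x = 0

19


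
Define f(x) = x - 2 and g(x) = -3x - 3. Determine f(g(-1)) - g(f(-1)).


f(g(-1)) = -2
g(f(-1)) = 6
Difference = -8

-8


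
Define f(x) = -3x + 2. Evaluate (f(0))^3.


f(0) = 2
(2)^3 = 8

8


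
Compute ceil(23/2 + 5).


23/2 = 11.5
11.5 + 5 = 16.5
ceil(16.5) = 17

17


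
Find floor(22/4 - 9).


22/4 = 5.5
5.5 - 9 = -3.5
floor(-3.5) = -4

-4


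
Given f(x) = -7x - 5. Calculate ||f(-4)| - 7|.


16


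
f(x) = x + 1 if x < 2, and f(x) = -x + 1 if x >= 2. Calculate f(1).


1 satisfies x < 2
f(1) = 2

2


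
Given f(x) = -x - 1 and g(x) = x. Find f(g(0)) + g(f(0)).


f(g(0)) = -1
g(f(0)) = -1
Sum = -2

-2


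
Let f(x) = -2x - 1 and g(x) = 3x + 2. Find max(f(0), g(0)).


f(0) = -1
g(0) = 2
max = 2

2


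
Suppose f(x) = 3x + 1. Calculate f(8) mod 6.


1


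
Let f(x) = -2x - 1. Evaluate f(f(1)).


f(1) = -3
f(-3) = 5

5


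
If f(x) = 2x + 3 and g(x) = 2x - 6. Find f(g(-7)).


g(-7) = -20
f(-20) = -37

-37


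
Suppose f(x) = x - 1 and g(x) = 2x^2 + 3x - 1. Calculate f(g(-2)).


0


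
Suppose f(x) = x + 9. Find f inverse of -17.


Solve x + 9 = -17
x = (-17 - 9) / 1 = -26

-26


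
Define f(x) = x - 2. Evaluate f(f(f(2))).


f(2) = 0
f(0) = -2
f(-2) = -4

-4


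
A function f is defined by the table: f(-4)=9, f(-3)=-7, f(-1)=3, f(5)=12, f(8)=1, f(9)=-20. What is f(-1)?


Reading from the table at x = -1

3


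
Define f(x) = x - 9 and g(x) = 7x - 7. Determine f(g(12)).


g(12) = 77
f(77) = 68

68


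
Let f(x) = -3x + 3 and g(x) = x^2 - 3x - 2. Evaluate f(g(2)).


g(2) = -4
f(-4) = 15

15


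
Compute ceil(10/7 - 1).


10/7 = 1.4286
1.4286 - 1 = 0.4286
ceil(0.4286) = 1

1


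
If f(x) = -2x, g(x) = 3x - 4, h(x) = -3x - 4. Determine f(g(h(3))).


h(3) = -13
g(-13) = -43
f(-43) = 86

86


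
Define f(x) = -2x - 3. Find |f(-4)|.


f(-4) = 5
|5| = 5

5


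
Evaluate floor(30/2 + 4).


30/2 = 15
15 + 4 = 19
floor(19) = 19

19


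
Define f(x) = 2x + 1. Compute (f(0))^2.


f(0) = 1
(1)^2 = 1

1


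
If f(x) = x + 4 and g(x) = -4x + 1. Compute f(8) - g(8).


f(8) = 12
g(8) = -31
Difference = 43

43


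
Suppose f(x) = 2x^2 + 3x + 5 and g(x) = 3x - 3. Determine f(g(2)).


g(2) = 3
f(3) = 2*(3)^2 + 3*(3) + 5 = 32

32


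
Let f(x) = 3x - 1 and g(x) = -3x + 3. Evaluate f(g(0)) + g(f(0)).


f(g(0)) = 8
g(f(0)) = 6
Sum = 14

14


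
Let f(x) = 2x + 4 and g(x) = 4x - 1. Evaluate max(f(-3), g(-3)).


-2


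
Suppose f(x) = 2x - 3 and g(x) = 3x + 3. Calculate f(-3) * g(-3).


54


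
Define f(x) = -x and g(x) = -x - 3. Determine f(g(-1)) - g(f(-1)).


f(g(-1)) = 2
g(f(-1)) = -4
Difference = 6

6


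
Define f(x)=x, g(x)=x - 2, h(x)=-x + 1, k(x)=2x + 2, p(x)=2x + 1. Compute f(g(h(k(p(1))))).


-9


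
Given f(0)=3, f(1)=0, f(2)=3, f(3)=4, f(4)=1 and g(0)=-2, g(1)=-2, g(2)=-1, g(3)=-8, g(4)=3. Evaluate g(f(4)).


f(4) = 1
g(1) = -2

-2


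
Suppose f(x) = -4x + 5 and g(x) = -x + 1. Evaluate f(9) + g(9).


-39


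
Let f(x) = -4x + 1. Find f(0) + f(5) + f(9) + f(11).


-96


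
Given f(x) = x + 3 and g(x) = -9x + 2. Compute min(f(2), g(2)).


f(2) = 5
g(2) = -16
min = -16

-16


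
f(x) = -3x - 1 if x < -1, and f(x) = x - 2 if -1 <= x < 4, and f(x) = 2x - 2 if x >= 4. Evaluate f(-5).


-5 satisfies x < -1
f(-5) = 14

14


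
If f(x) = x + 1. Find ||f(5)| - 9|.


f(5) = 6
|6| = 6
|6 - 9| = 3

3


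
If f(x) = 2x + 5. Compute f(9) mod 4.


3


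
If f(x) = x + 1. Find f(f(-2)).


f(-2) = -1
f(-1) = 0

0


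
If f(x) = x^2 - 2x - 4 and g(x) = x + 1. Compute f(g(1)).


g(1) = 2
f(2) = 1*(2)^2 - 2*(2) - 4 = -4

-4


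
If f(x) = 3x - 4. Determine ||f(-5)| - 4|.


15


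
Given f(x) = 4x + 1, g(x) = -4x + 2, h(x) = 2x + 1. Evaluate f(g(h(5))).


h(5) = 11
g(11) = -42
f(-42) = -167

-167


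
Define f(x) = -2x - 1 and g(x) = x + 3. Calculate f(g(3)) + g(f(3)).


f(g(3)) = -13
g(f(3)) = -4
Sum = -17

-17


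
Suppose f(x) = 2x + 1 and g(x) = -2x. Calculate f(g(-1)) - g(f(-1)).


f(g(-1)) = 5
g(f(-1)) = 2
Difference = 3

3


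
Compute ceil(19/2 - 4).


19/2 = 9.5
9.5 - 4 = 5.5
ceil(5.5) = 6

6


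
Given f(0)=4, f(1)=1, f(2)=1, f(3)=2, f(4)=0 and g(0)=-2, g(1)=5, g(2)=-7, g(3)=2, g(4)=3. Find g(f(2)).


f(2) = 1
g(1) = 5

5


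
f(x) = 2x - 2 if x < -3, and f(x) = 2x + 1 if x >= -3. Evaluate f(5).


5 satisfies x >= -3
f(5) = 11

11


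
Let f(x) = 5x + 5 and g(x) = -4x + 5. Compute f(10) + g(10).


f(10) = 55
g(10) = -35
Sum = 20

20


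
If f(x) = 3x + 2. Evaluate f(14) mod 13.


f(14) = 44
44 mod 13 = 5

5


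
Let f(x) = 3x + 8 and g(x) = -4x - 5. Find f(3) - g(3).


f(3) = 17
g(3) = -17
Difference = 34

34


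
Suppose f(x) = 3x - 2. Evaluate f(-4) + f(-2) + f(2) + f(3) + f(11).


f(-4) = -14
f(-2) = -8
f(2) = 4
f(3) = 7
f(11) = 31
Sum = 20

20


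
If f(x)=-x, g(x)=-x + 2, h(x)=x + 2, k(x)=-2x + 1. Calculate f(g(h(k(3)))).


k(3) = -5
h(-5) = -3
g(-3) = 5
f(5) = -5

-5


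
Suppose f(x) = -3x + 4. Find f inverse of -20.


Solve -3x + 4 = -20
x = (-20 - 4) / (-3) = 8

8


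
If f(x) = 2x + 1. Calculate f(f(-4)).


f(-4) = -7
f(-7) = -13

-13


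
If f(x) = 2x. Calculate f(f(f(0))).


f(0) = 0
f(0) = 0
f(0) = 0

0


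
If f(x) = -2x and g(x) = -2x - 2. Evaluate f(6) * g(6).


f(6) = -12
g(6) = -14
Product = 168

168


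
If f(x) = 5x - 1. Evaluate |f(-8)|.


f(-8) = -41
|-41| = 41

41


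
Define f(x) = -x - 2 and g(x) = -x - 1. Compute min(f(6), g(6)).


f(6) = -8
g(6) = -7
min = -8

-8


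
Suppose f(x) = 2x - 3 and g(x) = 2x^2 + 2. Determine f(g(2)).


g(2) = 10
f(10) = 17

17


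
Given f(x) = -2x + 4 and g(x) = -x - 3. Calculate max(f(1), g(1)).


f(1) = 2
g(1) = -4
max = 2

2


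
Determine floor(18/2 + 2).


18/2 = 9
9 + 2 = 11
floor(11) = 11

11


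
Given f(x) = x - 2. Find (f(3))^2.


f(3) = 1
(1)^2 = 1

1


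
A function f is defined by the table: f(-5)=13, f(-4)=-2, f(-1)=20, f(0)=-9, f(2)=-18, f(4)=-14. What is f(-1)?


Reading from the table at x = -1

20


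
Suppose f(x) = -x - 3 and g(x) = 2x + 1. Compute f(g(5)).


-14


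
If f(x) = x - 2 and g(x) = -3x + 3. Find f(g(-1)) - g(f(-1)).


f(g(-1)) = 4
g(f(-1)) = 12
Difference = -8

-8


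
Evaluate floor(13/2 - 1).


13/2 = 6.5
6.5 - 1 = 5.5
floor(5.5) = 5

5


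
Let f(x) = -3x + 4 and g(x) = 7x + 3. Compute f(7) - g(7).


f(7) = -17
g(7) = 52
Difference = -69

-69


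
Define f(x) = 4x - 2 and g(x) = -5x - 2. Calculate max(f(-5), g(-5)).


f(-5) = -22
g(-5) = 23
max = 23

23


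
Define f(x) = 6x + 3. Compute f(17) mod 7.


f(17) = 105
105 mod 7 = 0

0


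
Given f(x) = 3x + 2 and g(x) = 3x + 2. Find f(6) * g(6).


f(6) = 20
g(6) = 20
Product = 400

400


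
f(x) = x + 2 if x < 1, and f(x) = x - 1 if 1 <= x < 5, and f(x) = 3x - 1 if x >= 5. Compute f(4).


4 satisfies 1 <= x < 5
f(4) = 3

3


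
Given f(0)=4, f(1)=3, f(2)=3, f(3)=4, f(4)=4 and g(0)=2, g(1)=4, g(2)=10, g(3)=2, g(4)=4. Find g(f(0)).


f(0) = 4
g(4) = 4

4


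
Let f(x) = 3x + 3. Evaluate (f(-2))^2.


f(-2) = -3
(-3)^2 = 9

9


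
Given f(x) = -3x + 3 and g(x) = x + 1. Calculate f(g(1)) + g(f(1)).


f(g(1)) = -3
g(f(1)) = 1
Sum = -2

-2


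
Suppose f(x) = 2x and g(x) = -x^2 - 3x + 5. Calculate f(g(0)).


10


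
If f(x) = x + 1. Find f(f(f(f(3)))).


7


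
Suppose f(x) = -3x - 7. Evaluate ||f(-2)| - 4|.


f(-2) = -1
|-1| = 1
|1 - 4| = 3

3


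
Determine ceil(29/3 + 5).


15


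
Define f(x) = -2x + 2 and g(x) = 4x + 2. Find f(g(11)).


-90


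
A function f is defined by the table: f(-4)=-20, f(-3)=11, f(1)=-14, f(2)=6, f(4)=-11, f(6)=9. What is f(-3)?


Reading from the table at x = -3

11


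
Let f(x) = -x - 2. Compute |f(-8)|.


f(-8) = 6
|6| = 6

6


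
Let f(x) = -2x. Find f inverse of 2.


Solve -2x = 2
x = (2) / (-2) = -1

-1


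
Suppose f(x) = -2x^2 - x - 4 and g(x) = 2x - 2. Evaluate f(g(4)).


g(4) = 6
f(6) = (-2)*(6)^2 - 1*(6) - 4 = -82

-82


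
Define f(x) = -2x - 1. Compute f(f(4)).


f(4) = -9
f(-9) = 17

17


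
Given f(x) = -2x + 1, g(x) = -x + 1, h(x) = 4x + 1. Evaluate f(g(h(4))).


h(4) = 17
g(17) = -16
f(-16) = 33

33


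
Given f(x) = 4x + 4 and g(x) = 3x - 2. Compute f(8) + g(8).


f(8) = 36
g(8) = 22
Sum = 58

58


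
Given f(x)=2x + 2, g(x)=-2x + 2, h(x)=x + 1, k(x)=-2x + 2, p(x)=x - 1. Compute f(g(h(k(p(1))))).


p(1) = 0
k(0) = 2
h(2) = 3
g(3) = -4
f(-4) = -6

-6


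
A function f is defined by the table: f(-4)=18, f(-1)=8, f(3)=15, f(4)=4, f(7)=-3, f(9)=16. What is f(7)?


Reading from the table at x = 7

-3


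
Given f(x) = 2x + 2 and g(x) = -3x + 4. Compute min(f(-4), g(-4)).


f(-4) = -6
g(-4) = 16
min = -6

-6


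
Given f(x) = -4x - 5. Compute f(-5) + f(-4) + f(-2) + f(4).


f(-5) = 15
f(-4) = 11
f(-2) = 3
f(4) = -21
Sum = 8

8


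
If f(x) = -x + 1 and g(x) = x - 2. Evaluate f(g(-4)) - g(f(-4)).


f(g(-4)) = 7
g(f(-4)) = 3
Difference = 4

4


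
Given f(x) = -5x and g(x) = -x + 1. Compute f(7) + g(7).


-41


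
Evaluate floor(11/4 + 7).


9


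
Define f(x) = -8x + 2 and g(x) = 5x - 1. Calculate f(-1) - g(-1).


f(-1) = 10
g(-1) = -6
Difference = 16

16


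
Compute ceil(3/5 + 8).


3/5 = 0.6
0.6 + 8 = 8.6
ceil(8.6) = 9

9


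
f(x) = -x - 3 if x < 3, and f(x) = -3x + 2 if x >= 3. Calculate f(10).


10 satisfies x >= 3
f(10) = -28

-28


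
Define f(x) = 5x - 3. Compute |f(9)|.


f(9) = 42
|42| = 42

42


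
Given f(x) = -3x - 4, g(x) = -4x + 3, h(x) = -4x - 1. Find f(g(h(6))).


-313


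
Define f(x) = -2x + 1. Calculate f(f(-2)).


f(-2) = 5
f(5) = -9

-9


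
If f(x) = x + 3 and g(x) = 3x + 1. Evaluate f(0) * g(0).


f(0) = 3
g(0) = 1
Product = 3

3


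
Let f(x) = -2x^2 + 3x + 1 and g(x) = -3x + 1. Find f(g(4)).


g(4) = -11
f(-11) = (-2)*(-11)^2 + 3*(-11) + 1 = -274

-274


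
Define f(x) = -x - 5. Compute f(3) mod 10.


f(3) = -8
-8 mod 10 = 2

2


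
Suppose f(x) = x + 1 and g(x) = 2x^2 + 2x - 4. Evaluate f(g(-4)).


g(-4) = 20
f(20) = 21

21


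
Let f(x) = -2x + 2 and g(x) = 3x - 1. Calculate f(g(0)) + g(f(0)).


9


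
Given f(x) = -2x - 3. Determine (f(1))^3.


-125


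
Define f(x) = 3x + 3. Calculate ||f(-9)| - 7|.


f(-9) = -24
|-24| = 24
|24 - 7| = 17

17


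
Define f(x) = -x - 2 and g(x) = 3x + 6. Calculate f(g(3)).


g(3) = 15
f(15) = -17

-17


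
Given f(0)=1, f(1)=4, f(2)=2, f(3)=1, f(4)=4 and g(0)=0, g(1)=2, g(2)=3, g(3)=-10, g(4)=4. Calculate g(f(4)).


f(4) = 4
g(4) = 4

4


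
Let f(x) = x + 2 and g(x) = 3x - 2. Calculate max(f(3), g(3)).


f(3) = 5
g(3) = 7
max = 7

7


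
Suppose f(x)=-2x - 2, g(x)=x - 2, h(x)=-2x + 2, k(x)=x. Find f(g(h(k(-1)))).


k(-1) = -1
h(-1) = 4
g(4) = 2
f(2) = -6

-6


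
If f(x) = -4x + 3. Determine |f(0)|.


f(0) = 3
|3| = 3

3


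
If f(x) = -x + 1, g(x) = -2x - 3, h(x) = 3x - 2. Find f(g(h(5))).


h(5) = 13
g(13) = -29
f(-29) = 30

30


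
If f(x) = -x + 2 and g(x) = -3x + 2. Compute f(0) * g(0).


4


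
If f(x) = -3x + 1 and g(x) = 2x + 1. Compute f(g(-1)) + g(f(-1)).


f(g(-1)) = 4
g(f(-1)) = 9
Sum = 13

13


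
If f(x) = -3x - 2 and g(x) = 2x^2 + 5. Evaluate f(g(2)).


-41


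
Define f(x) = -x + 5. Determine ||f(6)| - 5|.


f(6) = -1
|-1| = 1
|1 - 5| = 4

4


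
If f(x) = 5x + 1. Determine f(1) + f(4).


f(1) = 6
f(4) = 21
Sum = 27

27


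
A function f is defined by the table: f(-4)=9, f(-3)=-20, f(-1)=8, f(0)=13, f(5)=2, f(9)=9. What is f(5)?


2


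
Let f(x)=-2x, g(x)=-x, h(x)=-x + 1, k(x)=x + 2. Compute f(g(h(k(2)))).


k(2) = 4
h(4) = -3
g(-3) = 3
f(3) = -6

-6


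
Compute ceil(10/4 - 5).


10/4 = 2.5
2.5 - 5 = -2.5
ceil(-2.5) = -2

-2


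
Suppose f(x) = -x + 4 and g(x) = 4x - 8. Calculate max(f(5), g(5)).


f(5) = -1
g(5) = 12
max = 12

12


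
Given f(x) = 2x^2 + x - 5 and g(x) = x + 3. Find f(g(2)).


g(2) = 5
f(5) = 2*(5)^2 + 1*(5) - 5 = 50

50


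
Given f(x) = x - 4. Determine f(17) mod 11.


f(17) = 13
13 mod 11 = 2

2


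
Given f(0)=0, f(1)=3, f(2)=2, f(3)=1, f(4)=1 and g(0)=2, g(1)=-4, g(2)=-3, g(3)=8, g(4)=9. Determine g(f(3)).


-4


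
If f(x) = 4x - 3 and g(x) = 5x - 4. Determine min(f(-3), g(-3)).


f(-3) = -15
g(-3) = -19
min = -19

-19


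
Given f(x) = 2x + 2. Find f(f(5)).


f(5) = 12
f(12) = 26

26


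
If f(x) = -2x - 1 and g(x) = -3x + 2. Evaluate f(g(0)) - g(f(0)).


f(g(0)) = -5
g(f(0)) = 5
Difference = -10

-10


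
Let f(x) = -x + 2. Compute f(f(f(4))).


-2


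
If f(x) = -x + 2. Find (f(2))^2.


f(2) = 0
(0)^2 = 0

0


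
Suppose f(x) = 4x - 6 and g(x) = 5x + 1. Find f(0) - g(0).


f(0) = -6
g(0) = 1
Difference = -7

-7


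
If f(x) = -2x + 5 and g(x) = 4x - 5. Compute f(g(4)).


g(4) = 11
f(11) = -17

-17


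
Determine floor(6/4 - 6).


6/4 = 1.5
1.5 - 6 = -4.5
floor(-4.5) = -5

-5


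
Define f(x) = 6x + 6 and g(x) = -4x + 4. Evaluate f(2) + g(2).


f(2) = 18
g(2) = -4
Sum = 14

14


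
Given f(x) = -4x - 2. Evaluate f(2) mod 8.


f(2) = -10
-10 mod 8 = 6

6


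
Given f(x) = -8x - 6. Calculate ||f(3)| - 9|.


f(3) = -30
|-30| = 30
|30 - 9| = 21

21


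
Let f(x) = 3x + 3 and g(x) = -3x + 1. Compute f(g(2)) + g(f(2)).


f(g(2)) = -12
g(f(2)) = -26
Sum = -38

-38


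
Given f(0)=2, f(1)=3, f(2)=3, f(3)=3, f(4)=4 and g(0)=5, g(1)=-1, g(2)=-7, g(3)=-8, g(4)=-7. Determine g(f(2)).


f(2) = 3
g(3) = -8

-8


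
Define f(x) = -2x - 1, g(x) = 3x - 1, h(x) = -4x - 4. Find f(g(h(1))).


h(1) = -8
g(-8) = -25
f(-25) = 49

49


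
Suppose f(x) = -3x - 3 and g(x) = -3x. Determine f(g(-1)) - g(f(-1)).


f(g(-1)) = -12
g(f(-1)) = 0
Difference = -12

-12


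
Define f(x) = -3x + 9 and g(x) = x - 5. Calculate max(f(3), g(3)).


f(3) = 0
g(3) = -2
max = 0

0


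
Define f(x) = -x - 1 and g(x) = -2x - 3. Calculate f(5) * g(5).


78


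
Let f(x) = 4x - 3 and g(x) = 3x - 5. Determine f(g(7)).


61


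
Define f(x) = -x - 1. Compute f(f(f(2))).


f(2) = -3
f(-3) = 2
f(2) = -3

-3


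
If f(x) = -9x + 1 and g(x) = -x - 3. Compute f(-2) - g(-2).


f(-2) = 19
g(-2) = -1
Difference = 20

20


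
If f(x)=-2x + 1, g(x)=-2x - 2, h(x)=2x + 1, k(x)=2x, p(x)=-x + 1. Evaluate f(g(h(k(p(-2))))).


p(-2) = 3
k(3) = 6
h(6) = 13
g(13) = -28
f(-28) = 57

57


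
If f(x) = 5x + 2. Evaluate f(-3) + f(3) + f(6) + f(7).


f(-3) = -13
f(3) = 17
f(6) = 32
f(7) = 37
Sum = 73

73


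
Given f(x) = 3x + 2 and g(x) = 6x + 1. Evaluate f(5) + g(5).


f(5) = 17
g(5) = 31
Sum = 48

48


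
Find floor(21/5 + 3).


21/5 = 4.2
4.2 + 3 = 7.2
floor(7.2) = 7

7


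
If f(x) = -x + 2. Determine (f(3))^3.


f(3) = -1
(-1)^3 = -1

-1


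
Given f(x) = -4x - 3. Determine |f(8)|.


f(8) = -35
|-35| = 35

35


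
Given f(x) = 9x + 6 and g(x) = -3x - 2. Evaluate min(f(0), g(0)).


f(0) = 6
g(0) = -2
min = -2

-2


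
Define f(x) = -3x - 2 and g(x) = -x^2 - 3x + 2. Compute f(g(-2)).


-14


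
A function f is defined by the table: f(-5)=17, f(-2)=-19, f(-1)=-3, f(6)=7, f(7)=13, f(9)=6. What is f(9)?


Reading from the table at x = 9

6


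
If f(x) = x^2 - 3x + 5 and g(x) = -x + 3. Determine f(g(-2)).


15


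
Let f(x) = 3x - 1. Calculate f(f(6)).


50


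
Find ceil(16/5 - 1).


3


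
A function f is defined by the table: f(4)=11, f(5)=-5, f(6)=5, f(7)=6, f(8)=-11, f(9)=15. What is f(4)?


11


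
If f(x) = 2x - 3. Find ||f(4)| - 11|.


f(4) = 5
|5| = 5
|5 - 11| = 6

6


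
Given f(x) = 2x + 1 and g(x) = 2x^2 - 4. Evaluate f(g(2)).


g(2) = 4
f(4) = 9

9


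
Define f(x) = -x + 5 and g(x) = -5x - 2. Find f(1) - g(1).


11


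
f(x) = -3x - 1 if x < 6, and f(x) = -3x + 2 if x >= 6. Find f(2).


2 satisfies x < 6
f(2) = -7

-7


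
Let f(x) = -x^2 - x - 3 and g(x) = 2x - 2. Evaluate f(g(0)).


g(0) = -2
f(-2) = (-1)*(-2)^2 - 1*(-2) - 3 = -5

-5


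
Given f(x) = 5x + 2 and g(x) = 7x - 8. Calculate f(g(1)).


g(1) = -1
f(-1) = -3

-3


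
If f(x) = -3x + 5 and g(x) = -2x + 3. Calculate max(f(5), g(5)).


f(5) = -10
g(5) = -7
max = -7

-7


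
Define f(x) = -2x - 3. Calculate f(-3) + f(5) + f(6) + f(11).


-50


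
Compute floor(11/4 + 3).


11/4 = 2.75
2.75 + 3 = 5.75
floor(5.75) = 5

5


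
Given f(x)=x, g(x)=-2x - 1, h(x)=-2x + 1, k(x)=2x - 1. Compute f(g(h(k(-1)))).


k(-1) = -3
h(-3) = 7
g(7) = -15
f(-15) = -15

-15


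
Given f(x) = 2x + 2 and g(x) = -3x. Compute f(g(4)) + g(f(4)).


f(g(4)) = -22
g(f(4)) = -30
Sum = -52

-52


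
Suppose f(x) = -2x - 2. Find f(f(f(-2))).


f(-2) = 2
f(2) = -6
f(-6) = 10

10


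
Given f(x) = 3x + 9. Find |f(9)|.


f(9) = 36
|36| = 36

36


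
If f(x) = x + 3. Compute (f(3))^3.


f(3) = 6
(6)^3 = 216

216


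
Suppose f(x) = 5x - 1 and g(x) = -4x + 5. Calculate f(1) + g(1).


5


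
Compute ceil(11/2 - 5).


1


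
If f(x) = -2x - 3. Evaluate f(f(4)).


f(4) = -11
f(-11) = 19

19


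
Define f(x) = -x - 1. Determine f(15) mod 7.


f(15) = -16
-16 mod 7 = 5

5


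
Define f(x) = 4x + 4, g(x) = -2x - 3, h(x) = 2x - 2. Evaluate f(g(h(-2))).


h(-2) = -6
g(-6) = 9
f(9) = 40

40


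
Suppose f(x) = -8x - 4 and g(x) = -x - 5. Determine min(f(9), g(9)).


f(9) = -76
g(9) = -14
min = -76

-76


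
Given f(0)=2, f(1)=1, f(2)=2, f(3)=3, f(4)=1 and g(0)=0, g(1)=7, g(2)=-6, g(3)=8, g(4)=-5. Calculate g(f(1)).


f(1) = 1
g(1) = 7

7


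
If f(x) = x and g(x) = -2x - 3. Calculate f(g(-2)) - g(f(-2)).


0


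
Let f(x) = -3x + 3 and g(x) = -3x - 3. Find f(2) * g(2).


27


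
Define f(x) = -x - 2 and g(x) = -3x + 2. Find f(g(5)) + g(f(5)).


34


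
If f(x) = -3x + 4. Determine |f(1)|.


f(1) = 1
|1| = 1

1


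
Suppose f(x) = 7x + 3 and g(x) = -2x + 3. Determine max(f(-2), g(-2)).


f(-2) = -11
g(-2) = 7
max = 7

7


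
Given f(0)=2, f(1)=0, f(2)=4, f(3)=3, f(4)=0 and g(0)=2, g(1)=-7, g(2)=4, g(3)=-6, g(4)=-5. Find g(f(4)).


f(4) = 0
g(0) = 2

2


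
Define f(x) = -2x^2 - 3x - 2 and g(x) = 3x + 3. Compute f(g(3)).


-326


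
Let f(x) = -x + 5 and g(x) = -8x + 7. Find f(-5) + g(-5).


f(-5) = 10
g(-5) = 47
Sum = 57

57


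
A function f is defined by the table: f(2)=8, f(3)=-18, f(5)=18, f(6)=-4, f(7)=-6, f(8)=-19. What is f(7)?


-6


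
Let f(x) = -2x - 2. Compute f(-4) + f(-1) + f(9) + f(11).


f(-4) = 6
f(-1) = 0
f(9) = -20
f(11) = -24
Sum = -38

-38


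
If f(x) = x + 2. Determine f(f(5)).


9


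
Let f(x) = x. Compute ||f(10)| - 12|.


f(10) = 10
|10| = 10
|10 - 12| = 2

2


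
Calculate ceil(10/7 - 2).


10/7 = 1.4286
1.4286 - 2 = -0.5714
ceil(-0.5714) = 0

0


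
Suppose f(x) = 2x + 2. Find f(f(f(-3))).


-10


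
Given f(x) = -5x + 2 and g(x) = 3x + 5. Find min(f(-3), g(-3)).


f(-3) = 17
g(-3) = -4
min = -4

-4


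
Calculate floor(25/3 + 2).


10


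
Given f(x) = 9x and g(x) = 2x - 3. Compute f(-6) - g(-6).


f(-6) = -54
g(-6) = -15
Difference = -39

-39


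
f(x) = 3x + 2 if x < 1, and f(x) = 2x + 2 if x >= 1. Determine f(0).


0 satisfies x < 1
f(0) = 2

2


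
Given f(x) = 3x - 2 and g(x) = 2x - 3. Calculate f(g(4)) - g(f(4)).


-4


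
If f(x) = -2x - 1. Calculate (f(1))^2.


9


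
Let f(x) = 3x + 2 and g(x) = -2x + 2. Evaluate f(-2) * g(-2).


f(-2) = -4
g(-2) = 6
Product = -24

-24


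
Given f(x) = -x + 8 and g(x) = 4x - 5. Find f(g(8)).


g(8) = 27
f(27) = -19

-19


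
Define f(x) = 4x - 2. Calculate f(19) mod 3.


f(19) = 74
74 mod 3 = 2

2


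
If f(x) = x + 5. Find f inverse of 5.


0


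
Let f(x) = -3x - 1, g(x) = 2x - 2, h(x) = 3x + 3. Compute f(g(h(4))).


h(4) = 15
g(15) = 28
f(28) = -85

-85


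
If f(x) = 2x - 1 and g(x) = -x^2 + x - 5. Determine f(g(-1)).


g(-1) = -7
f(-7) = -15

-15


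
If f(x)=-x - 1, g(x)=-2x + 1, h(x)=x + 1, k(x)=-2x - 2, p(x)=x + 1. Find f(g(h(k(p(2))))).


p(2) = 3
k(3) = -8
h(-8) = -7
g(-7) = 15
f(15) = -16

-16


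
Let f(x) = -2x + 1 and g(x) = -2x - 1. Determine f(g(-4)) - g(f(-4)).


f(g(-4)) = -13
g(f(-4)) = -19
Difference = 6

6


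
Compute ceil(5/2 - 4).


5/2 = 2.5
2.5 - 4 = -1.5
ceil(-1.5) = -1

-1


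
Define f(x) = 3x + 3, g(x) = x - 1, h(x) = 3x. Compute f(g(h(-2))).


h(-2) = -6
g(-6) = -7
f(-7) = -18

-18


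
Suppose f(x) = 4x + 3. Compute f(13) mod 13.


3


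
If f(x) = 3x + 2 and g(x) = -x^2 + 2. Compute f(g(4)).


g(4) = -14
f(-14) = -40

-40


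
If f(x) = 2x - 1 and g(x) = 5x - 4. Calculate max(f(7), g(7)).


f(7) = 13
g(7) = 31
max = 31

31


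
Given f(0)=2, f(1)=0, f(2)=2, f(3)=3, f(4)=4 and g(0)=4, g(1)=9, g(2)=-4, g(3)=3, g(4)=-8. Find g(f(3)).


f(3) = 3
g(3) = 3

3


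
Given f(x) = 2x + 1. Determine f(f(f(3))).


f(3) = 7
f(7) = 15
f(15) = 31

31


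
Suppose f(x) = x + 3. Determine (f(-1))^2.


f(-1) = 2
(2)^2 = 4

4


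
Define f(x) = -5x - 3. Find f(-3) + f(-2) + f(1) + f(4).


f(-3) = 12
f(-2) = 7
f(1) = -8
f(4) = -23
Sum = -12

-12


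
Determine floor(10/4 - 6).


10/4 = 2.5
2.5 - 6 = -3.5
floor(-3.5) = -4

-4


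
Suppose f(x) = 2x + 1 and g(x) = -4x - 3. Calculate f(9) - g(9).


f(9) = 19
g(9) = -39
Difference = 58

58


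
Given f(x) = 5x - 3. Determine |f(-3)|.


18


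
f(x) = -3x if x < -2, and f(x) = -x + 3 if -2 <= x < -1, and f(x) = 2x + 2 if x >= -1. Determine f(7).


7 satisfies x >= -1
f(7) = 16

16


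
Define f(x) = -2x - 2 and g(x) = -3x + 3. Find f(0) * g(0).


f(0) = -2
g(0) = 3
Product = -6

-6


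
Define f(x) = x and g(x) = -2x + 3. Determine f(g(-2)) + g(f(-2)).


f(g(-2)) = 7
g(f(-2)) = 7
Sum = 14

14


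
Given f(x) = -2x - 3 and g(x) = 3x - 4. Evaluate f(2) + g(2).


f(2) = -7
g(2) = 2
Sum = -5

-5


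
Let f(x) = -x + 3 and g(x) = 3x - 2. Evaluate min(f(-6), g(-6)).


f(-6) = 9
g(-6) = -20
min = -20

-20


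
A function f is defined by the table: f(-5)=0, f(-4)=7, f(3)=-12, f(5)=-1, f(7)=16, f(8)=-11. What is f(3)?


Reading from the table at x = 3

-12


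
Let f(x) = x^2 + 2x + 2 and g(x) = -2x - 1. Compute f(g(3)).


g(3) = -7
f(-7) = 1*(-7)^2 + 2*(-7) + 2 = 37

37


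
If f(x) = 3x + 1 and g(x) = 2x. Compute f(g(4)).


g(4) = 8
f(8) = 25

25


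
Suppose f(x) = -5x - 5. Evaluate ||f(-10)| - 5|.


f(-10) = 45
|45| = 45
|45 - 5| = 40

40


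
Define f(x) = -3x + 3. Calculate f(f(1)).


f(1) = 0
f(0) = 3

3


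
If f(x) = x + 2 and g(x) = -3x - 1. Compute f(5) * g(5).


f(5) = 7
g(5) = -16
Product = -112

-112


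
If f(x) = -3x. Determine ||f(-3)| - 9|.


f(-3) = 9
|9| = 9
|9 - 9| = 0

0


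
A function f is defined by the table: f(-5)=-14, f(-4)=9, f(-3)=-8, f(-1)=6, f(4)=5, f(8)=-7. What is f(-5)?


Reading from the table at x = -5

-14


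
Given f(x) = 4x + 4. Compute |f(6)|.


28


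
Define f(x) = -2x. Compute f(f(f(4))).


f(4) = -8
f(-8) = 16
f(16) = -32

-32


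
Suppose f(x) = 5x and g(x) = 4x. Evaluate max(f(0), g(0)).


f(0) = 0
g(0) = 0
max = 0

0


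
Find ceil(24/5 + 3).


24/5 = 4.8
4.8 + 3 = 7.8
ceil(7.8) = 8

8


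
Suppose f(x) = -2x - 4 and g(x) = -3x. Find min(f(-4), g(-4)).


f(-4) = 4
g(-4) = 12
min = 4

4


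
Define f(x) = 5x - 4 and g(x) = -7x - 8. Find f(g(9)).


g(9) = -71
f(-71) = -359

-359


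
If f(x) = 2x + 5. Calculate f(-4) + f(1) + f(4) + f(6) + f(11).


61


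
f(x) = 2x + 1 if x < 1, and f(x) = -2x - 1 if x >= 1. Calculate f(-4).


-4 satisfies x < 1
f(-4) = -7

-7


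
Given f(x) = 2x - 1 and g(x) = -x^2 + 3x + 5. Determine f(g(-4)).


g(-4) = -23
f(-23) = -47

-47


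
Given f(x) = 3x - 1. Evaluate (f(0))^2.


f(0) = -1
(-1)^2 = 1

1


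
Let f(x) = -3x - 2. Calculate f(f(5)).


f(5) = -17
f(-17) = 49

49


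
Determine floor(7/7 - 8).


7/7 = 1
1 - 8 = -7
floor(-7) = -7

-7


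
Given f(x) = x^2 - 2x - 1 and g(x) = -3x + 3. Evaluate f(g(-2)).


g(-2) = 9
f(9) = 1*(9)^2 - 2*(9) - 1 = 62

62


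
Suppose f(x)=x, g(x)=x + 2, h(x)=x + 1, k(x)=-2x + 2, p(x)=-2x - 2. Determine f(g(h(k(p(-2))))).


p(-2) = 2
k(2) = -2
h(-2) = -1
g(-1) = 1
f(1) = 1

1


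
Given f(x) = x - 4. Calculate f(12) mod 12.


f(12) = 8
8 mod 12 = 8

8


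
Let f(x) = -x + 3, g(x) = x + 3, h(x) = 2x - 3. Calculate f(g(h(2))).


h(2) = 1
g(1) = 4
f(4) = -1

-1


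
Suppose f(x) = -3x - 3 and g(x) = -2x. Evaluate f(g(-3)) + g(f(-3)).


f(g(-3)) = -21
g(f(-3)) = -12
Sum = -33

-33


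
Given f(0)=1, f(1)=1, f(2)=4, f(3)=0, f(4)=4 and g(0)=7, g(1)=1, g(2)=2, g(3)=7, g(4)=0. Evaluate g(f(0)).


f(0) = 1
g(1) = 1

1


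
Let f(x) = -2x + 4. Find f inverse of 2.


Solve -2x + 4 = 2
x = (2 - 4) / (-2) = 1

1


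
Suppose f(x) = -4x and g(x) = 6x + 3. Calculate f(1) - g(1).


f(1) = -4
g(1) = 9
Difference = -13

-13


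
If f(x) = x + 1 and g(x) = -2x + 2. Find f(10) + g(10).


f(10) = 11
g(10) = -18
Sum = -7

-7


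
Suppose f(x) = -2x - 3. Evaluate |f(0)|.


f(0) = -3
|-3| = 3

3


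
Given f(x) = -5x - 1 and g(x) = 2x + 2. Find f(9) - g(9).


f(9) = -46
g(9) = 20
Difference = -66

-66


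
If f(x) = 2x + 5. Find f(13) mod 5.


f(13) = 31
31 mod 5 = 1

1


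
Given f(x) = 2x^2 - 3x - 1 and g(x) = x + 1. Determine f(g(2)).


g(2) = 3
f(3) = 2*(3)^2 - 3*(3) - 1 = 8

8


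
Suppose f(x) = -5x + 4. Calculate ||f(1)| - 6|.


f(1) = -1
|-1| = 1
|1 - 6| = 5

5


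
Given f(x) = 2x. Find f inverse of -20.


Solve 2x = -20
x = (-20) / 2 = -10

-10


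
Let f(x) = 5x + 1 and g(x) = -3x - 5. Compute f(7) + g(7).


f(7) = 36
g(7) = -26
Sum = 10

10


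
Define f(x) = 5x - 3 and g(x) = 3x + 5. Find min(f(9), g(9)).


f(9) = 42
g(9) = 32
min = 32

32


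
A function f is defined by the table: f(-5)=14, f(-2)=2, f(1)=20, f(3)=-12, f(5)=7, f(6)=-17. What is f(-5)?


14


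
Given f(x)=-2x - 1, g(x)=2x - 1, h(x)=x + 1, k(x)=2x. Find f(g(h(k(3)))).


k(3) = 6
h(6) = 7
g(7) = 13
f(13) = -27

-27


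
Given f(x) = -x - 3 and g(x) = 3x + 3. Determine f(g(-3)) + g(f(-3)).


f(g(-3)) = 3
g(f(-3)) = 3
Sum = 6

6


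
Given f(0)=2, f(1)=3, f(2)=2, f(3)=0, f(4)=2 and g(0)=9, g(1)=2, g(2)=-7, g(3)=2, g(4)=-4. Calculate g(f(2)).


f(2) = 2
g(2) = -7

-7


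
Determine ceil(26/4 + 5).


12


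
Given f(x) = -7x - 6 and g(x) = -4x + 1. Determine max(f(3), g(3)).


-11


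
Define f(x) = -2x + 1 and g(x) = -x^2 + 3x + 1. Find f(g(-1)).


g(-1) = -3
f(-3) = 7

7


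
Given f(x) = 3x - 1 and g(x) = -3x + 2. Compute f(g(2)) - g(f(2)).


0


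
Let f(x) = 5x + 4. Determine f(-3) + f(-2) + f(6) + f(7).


f(-3) = -11
f(-2) = -6
f(6) = 34
f(7) = 39
Sum = 56

56


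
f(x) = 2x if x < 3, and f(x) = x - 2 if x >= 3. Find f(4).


4 satisfies x >= 3
f(4) = 2

2


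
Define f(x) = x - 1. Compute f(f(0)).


-2


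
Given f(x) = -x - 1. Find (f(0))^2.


f(0) = -1
(-1)^2 = 1

1


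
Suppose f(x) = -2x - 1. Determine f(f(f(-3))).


f(-3) = 5
f(5) = -11
f(-11) = 21

21


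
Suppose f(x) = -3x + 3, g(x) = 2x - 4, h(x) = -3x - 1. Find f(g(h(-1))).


h(-1) = 2
g(2) = 0
f(0) = 3

3


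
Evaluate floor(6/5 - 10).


-9


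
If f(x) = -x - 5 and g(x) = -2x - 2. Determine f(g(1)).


g(1) = -4
f(-4) = -1

-1


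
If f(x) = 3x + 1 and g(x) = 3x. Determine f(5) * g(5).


f(5) = 16
g(5) = 15
Product = 240

240


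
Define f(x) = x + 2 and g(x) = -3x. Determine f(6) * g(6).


f(6) = 8
g(6) = -18
Product = -144

-144


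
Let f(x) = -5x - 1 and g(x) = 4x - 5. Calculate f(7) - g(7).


-59


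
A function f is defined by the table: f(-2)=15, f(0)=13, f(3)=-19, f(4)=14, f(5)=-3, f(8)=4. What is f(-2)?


15


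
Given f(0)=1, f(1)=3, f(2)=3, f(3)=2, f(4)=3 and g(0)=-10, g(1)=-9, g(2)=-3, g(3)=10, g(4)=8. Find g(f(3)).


f(3) = 2
g(2) = -3

-3


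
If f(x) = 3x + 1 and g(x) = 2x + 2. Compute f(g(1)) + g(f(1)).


f(g(1)) = 13
g(f(1)) = 10
Sum = 23

23


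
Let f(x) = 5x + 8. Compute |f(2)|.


f(2) = 18
|18| = 18

18


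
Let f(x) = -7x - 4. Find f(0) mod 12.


f(0) = -4
-4 mod 12 = 8

8


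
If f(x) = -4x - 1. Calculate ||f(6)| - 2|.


f(6) = -25
|-25| = 25
|25 - 2| = 23

23


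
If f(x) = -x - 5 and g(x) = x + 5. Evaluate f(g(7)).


g(7) = 12
f(12) = -17

-17


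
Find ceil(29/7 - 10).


29/7 = 4.1429
4.1429 - 10 = -5.8571
ceil(-5.8571) = -5

-5


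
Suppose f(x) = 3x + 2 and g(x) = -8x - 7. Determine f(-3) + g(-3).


f(-3) = -7
g(-3) = 17
Sum = 10

10


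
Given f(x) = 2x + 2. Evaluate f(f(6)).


f(6) = 14
f(14) = 30

30


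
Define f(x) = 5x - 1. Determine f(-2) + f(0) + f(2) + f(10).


f(-2) = -11
f(0) = -1
f(2) = 9
f(10) = 49
Sum = 46

46


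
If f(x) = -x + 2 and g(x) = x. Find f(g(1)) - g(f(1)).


f(g(1)) = 1
g(f(1)) = 1
Difference = 0

0


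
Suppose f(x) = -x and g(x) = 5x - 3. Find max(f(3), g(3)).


f(3) = -3
g(3) = 12
max = 12

12


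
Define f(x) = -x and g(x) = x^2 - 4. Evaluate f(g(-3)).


g(-3) = 5
f(5) = -5

-5


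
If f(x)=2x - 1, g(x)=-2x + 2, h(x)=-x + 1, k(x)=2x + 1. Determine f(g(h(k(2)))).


19


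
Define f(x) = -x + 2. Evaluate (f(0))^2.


f(0) = 2
(2)^2 = 4

4


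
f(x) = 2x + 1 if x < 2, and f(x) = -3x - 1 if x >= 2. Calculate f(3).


3 satisfies x >= 2
f(3) = -10

-10


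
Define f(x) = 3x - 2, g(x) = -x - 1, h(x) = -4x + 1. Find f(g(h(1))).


h(1) = -3
g(-3) = 2
f(2) = 4

4


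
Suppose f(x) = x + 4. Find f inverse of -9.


Solve x + 4 = -9
x = (-9 - 4) / 1 = -13

-13


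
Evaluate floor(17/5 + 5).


8


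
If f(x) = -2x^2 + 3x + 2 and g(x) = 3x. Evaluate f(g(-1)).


g(-1) = -3
f(-3) = (-2)*(-3)^2 + 3*(-3) + 2 = -25

-25


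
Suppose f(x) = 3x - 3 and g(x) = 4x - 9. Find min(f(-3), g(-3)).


f(-3) = -12
g(-3) = -21
min = -21

-21


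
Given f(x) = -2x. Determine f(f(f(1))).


f(1) = -2
f(-2) = 4
f(4) = -8

-8


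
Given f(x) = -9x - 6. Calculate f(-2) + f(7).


f(-2) = 12
f(7) = -69
Sum = -57

-57


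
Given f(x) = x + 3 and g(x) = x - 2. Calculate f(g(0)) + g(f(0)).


f(g(0)) = 1
g(f(0)) = 1
Sum = 2

2


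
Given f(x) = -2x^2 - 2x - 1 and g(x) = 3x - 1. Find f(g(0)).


-1


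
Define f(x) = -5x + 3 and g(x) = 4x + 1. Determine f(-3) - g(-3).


f(-3) = 18
g(-3) = -11
Difference = 29

29


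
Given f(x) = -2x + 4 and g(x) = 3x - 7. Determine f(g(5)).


g(5) = 8
f(8) = -12

-12


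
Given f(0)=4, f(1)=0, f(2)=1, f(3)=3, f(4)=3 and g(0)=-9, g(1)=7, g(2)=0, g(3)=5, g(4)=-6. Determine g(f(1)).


-9


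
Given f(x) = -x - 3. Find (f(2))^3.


f(2) = -5
(-5)^3 = -125

-125


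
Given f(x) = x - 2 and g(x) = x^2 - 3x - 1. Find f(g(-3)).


g(-3) = 17
f(17) = 15

15


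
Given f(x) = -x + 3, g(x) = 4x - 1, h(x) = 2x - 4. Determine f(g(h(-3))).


h(-3) = -10
g(-10) = -41
f(-41) = 44

44


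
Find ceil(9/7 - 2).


9/7 = 1.2857
1.2857 - 2 = -0.7143
ceil(-0.7143) = 0

0


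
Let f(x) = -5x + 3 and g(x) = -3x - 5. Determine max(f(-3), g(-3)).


f(-3) = 18
g(-3) = 4
max = 18

18


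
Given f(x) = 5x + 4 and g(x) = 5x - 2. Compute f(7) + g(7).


72


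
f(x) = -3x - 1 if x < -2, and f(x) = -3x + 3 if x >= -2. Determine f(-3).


-3 satisfies x < -2
f(-3) = 8

8


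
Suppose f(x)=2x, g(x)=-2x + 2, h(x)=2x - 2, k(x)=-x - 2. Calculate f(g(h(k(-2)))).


12


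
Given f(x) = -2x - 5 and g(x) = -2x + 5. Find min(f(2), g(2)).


f(2) = -9
g(2) = 1
min = -9

-9


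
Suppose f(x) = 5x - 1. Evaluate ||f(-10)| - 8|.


f(-10) = -51
|-51| = 51
|51 - 8| = 43

43


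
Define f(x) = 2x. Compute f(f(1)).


f(1) = 2
f(2) = 4

4


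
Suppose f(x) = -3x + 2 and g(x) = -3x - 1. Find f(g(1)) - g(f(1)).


f(g(1)) = 14
g(f(1)) = 2
Difference = 12

12


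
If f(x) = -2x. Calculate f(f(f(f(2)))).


32


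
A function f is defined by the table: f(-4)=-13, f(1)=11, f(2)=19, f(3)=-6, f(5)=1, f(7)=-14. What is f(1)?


Reading from the table at x = 1

11


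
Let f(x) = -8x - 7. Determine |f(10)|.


87


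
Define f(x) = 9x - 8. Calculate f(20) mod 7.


4


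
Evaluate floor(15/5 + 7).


15/5 = 3
3 + 7 = 10
floor(10) = 10

10


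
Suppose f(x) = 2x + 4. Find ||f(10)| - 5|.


f(10) = 24
|24| = 24
|24 - 5| = 19

19


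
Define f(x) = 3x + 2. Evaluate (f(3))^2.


f(3) = 11
(11)^2 = 121

121


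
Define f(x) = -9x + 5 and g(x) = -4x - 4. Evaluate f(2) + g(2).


f(2) = -13
g(2) = -12
Sum = -25

-25


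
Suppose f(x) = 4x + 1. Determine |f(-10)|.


f(-10) = -39
|-39| = 39

39


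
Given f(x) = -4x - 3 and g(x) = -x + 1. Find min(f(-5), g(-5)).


6


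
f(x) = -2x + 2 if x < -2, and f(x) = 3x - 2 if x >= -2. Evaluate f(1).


1 satisfies x >= -2
f(1) = 1

1


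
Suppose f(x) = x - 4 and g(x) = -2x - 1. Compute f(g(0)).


-5


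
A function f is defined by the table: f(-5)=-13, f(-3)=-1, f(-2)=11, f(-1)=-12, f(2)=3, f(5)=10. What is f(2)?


Reading from the table at x = 2

3


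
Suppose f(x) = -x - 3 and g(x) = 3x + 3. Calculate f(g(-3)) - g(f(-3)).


0


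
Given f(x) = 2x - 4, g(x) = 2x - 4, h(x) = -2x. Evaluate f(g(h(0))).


h(0) = 0
g(0) = -4
f(-4) = -12

-12


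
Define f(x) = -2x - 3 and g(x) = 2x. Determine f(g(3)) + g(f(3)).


-33


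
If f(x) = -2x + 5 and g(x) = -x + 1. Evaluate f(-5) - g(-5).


f(-5) = 15
g(-5) = 6
Difference = 9

9


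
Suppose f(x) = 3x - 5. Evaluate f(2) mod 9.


f(2) = 1
1 mod 9 = 1

1


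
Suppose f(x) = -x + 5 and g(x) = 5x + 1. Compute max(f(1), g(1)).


f(1) = 4
g(1) = 6
max = 6

6


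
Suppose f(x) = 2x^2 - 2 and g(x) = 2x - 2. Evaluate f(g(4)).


g(4) = 6
f(6) = 2*(6)^2 - 2 = 70

70


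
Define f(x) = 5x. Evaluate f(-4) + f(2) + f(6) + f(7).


f(-4) = -20
f(2) = 10
f(6) = 30
f(7) = 35
Sum = 55

55


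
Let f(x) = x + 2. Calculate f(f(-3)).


f(-3) = -1
f(-1) = 1

1


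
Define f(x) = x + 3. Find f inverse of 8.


Solve x + 3 = 8
x = (8 - 3) / 1 = 5

5


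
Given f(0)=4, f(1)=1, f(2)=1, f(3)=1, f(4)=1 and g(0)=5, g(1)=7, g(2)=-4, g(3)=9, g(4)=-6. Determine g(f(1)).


f(1) = 1
g(1) = 7

7


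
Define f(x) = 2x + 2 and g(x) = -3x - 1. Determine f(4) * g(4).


-130


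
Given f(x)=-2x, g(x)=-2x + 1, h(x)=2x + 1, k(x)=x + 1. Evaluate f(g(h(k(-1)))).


k(-1) = 0
h(0) = 1
g(1) = -1
f(-1) = 2

2


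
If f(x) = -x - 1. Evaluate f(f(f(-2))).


1


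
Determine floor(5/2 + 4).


6


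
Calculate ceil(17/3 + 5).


17/3 = 5.6667
5.6667 + 5 = 10.6667
ceil(10.6667) = 11

11


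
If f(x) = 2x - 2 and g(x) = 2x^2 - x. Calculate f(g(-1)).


g(-1) = 3
f(3) = 4

4


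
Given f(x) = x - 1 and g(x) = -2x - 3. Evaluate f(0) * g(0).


f(0) = -1
g(0) = -3
Product = 3

3


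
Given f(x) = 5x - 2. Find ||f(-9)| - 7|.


f(-9) = -47
|-47| = 47
|47 - 7| = 40

40


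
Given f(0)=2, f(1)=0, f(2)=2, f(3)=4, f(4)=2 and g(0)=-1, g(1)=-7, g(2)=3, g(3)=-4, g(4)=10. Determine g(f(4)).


f(4) = 2
g(2) = 3

3


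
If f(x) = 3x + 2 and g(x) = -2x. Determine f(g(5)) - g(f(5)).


f(g(5)) = -28
g(f(5)) = -34
Difference = 6

6


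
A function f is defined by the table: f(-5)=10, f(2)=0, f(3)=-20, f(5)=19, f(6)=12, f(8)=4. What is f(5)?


Reading from the table at x = 5

19


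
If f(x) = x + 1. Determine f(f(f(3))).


f(3) = 4
f(4) = 5
f(5) = 6

6


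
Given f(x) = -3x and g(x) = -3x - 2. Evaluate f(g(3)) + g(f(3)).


58


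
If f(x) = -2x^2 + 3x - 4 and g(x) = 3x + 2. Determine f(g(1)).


g(1) = 5
f(5) = (-2)*(5)^2 + 3*(5) - 4 = -39

-39


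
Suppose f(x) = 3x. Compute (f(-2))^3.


-216


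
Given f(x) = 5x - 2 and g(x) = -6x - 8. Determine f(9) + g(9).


-19


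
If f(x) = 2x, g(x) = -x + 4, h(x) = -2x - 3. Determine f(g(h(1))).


h(1) = -5
g(-5) = 9
f(9) = 18

18


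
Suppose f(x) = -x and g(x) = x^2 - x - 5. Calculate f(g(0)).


g(0) = -5
f(-5) = 5

5
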